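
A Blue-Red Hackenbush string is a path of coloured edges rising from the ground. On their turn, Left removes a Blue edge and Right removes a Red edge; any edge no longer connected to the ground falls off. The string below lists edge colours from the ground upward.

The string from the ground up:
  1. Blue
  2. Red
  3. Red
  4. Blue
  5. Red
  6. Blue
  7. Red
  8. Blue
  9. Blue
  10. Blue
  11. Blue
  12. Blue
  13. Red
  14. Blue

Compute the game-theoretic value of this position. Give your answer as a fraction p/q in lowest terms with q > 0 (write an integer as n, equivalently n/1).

2811/8192

edge 1 of 14 (Blue): { 0 | none } ⇒ 1
edge 2 of 14 (Red): { 0 | 1 } ⇒ 1/2
edge 3 of 14 (Red): { 0 | 1/2,1 } ⇒ 1/4
edge 4 of 14 (Blue): { 0,1/4 | 1/2,1 } ⇒ 3/8
edge 5 of 14 (Red): { 0,1/4 | 3/8,1/2,1 } ⇒ 5/16
edge 6 of 14 (Blue): { 0,1/4,5/16 | 3/8,1/2,1 } ⇒ 11/32
edge 7 of 14 (Red): { 0,1/4,5/16 | 11/32,3/8,1/2,1 } ⇒ 21/64
edge 8 of 14 (Blue): { 0,1/4,5/16,21/64 | 11/32,3/8,1/2,1 } ⇒ 43/128
edge 9 of 14 (Blue): { 0,1/4,5/16,21/64,43/128 | 11/32,3/8,1/2,1 } ⇒ 87/256
edge 10 of 14 (Blue): { 0,1/4,5/16,21/64,43/128,87/256 | 11/32,3/8,1/2,1 } ⇒ 175/512
edge 11 of 14 (Blue): { 0,1/4,5/16,21/64,43/128,87/256,175/512 | 11/32,3/8,1/2,1 } ⇒ 351/1024
edge 12 of 14 (Blue): { 0,1/4,5/16,21/64,43/128,87/256,175/512,351/1024 | 11/32,3/8,1/2,1 } ⇒ 703/2048
edge 13 of 14 (Red): { 0,1/4,5/16,21/64,43/128,87/256,175/512,351/1024 | 703/2048,11/32,3/8,1/2,1 } ⇒ 1405/4096
edge 14 of 14 (Blue): { 0,1/4,5/16,21/64,43/128,87/256,175/512,351/1024,1405/4096 | 703/2048,11/32,3/8,1/2,1 } ⇒ 2811/8192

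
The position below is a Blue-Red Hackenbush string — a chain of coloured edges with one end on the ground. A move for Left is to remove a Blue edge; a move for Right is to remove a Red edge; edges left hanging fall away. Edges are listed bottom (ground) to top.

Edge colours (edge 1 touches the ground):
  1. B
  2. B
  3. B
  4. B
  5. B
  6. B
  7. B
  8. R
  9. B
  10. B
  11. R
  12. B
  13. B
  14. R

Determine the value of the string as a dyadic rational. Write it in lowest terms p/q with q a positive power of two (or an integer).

877/128

value(B) = { 0 |  } — 1
value(BB) = { 0, 1 |  } — 2
value(BBB) = { 0, 1, 2 |  } — 3
value(BBBB) = { 0, 1, 2, 3 |  } — 4
value(BBBBB) = { 0, 1, 2, 3, 4 |  } — 5
value(BBBBBB) = { 0, 1, 2, 3, 4, 5 |  } — 6
value(BBBBBBB) = { 0, 1, 2, 3, 4, 5, 6 |  } — 7
value(BBBBBBBR) = { 0, 1, 2, 3, 4, 5, 6 | 7 } — 13/2
value(BBBBBBBRB) = { 0, 1, 2, 3, 4, 5, 6, 13/2 | 7 } — 27/4
value(BBBBBBBRBB) = { 0, 1, 2, 3, 4, 5, 6, 13/2, 27/4 | 7 } — 55/8
value(BBBBBBBRBBR) = { 0, 1, 2, 3, 4, 5, 6, 13/2, 27/4 | 55/8, 7 } — 109/16
value(BBBBBBBRBBRB) = { 0, 1, 2, 3, 4, 5, 6, 13/2, 27/4, 109/16 | 55/8, 7 } — 219/32
value(BBBBBBBRBBRBB) = { 0, 1, 2, 3, 4, 5, 6, 13/2, 27/4, 109/16, 219/32 | 55/8, 7 } — 439/64
value(BBBBBBBRBBRBBR) = { 0, 1, 2, 3, 4, 5, 6, 13/2, 27/4, 109/16, 219/32 | 439/64, 55/8, 7 } — 877/128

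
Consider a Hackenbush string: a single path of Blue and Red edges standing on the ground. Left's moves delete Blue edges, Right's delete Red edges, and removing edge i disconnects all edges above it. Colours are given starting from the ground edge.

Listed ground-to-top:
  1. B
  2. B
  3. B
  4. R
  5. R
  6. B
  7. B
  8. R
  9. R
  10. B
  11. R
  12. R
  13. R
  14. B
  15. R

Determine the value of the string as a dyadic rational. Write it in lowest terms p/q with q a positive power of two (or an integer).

9797/4096

Build value(s[:k]) for k = 1..15, string s = B B B R R B B R R B R R R B R.
B: Left { 0 }, Right { ∅ } — simplest 1
BB: Left { 0; 1 }, Right { ∅ } — simplest 2
BBB: Left { 0; 1; 2 }, Right { ∅ } — simplest 3
BBBR: Left { 0; 1; 2 }, Right { 3 } — simplest 5/2
BBBRR: Left { 0; 1; 2 }, Right { 5/2; 3 } — simplest 9/4
BBBRRB: Left { 0; 1; 2; 9/4 }, Right { 5/2; 3 } — simplest 19/8
BBBRRBB: Left { 0; 1; 2; 9/4; 19/8 }, Right { 5/2; 3 } — simplest 39/16
BBBRRBBR: Left { 0; 1; 2; 9/4; 19/8 }, Right { 39/16; 5/2; 3 } — simplest 77/32
BBBRRBBRR: Left { 0; 1; 2; 9/4; 19/8 }, Right { 77/32; 39/16; 5/2; 3 } — simplest 153/64
BBBRRBBRRB: Left { 0; 1; 2; 9/4; 19/8; 153/64 }, Right { 77/32; 39/16; 5/2; 3 } — simplest 307/128
BBBRRBBRRBR: Left { 0; 1; 2; 9/4; 19/8; 153/64 }, Right { 307/128; 77/32; 39/16; 5/2; 3 } — simplest 613/256
BBBRRBBRRBRR: Left { 0; 1; 2; 9/4; 19/8; 153/64 }, Right { 613/256; 307/128; 77/32; 39/16; 5/2; 3 } — simplest 1225/512
BBBRRBBRRBRRR: Left { 0; 1; 2; 9/4; 19/8; 153/64 }, Right { 1225/512; 613/256; 307/128; 77/32; 39/16; 5/2; 3 } — simplest 2449/1024
BBBRRBBRRBRRRB: Left { 0; 1; 2; 9/4; 19/8; 153/64; 2449/1024 }, Right { 1225/512; 613/256; 307/128; 77/32; 39/16; 5/2; 3 } — simplest 4899/2048
BBBRRBBRRBRRRBR: Left { 0; 1; 2; 9/4; 19/8; 153/64; 2449/1024 }, Right { 4899/2048; 1225/512; 613/256; 307/128; 77/32; 39/16; 5/2; 3 } — simplest 9797/4096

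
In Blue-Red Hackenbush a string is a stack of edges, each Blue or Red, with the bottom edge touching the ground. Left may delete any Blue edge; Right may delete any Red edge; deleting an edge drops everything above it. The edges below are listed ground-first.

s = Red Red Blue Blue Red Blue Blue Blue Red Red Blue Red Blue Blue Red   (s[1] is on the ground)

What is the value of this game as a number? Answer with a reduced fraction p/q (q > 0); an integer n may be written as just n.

-10451/8192

Recurse on prefixes of the 15-edge string Red Red Blue Blue Red Blue Blue Blue Red Red Blue Red Blue Blue Red:
1 of 15 · R · max L −∞ · min R 0 gives -1
2 of 15 · RR · max L −∞ · min R -1 gives -2
3 of 15 · RRB · max L -2 · min R -1 gives -3/2
4 of 15 · RRBB · max L -3/2 · min R -1 gives -5/4
5 of 15 · RRBBR · max L -3/2 · min R -5/4 gives -11/8
6 of 15 · RRBBRB · max L -11/8 · min R -5/4 gives -21/16
7 of 15 · RRBBRBB · max L -21/16 · min R -5/4 gives -41/32
8 of 15 · RRBBRBBB · max L -41/32 · min R -5/4 gives -81/64
9 of 15 · RRBBRBBBR · max L -41/32 · min R -81/64 gives -163/128
10 of 15 · RRBBRBBBRR · max L -41/32 · min R -163/128 gives -327/256
11 of 15 · RRBBRBBBRRB · max L -327/256 · min R -163/128 gives -653/512
12 of 15 · RRBBRBBBRRBR · max L -327/256 · min R -653/512 gives -1307/1024
13 of 15 · RRBBRBBBRRBRB · max L -1307/1024 · min R -653/512 gives -2613/2048
14 of 15 · RRBBRBBBRRBRBB · max L -2613/2048 · min R -653/512 gives -5225/4096
15 of 15 · RRBBRBBBRRBRBBR · max L -2613/2048 · min R -5225/4096 gives -10451/8192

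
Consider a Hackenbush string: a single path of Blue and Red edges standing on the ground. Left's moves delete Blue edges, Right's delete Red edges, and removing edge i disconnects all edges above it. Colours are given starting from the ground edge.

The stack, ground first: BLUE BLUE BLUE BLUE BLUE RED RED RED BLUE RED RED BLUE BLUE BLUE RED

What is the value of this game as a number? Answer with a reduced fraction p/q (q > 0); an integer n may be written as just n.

4253/1024

g(B) = { 0 | ∅ } = 1
g(BB) = { 0; 1 | ∅ } = 2
g(BBB) = { 0; 1; 2 | ∅ } = 3
g(BBBB) = { 0; 1; 2; 3 | ∅ } = 4
g(BBBBB) = { 0; 1; 2; 3; 4 | ∅ } = 5
g(BBBBBR) = { 0; 1; 2; 3; 4 | 5 } = 9/2
g(BBBBBRR) = { 0; 1; 2; 3; 4 | 9/2; 5 } = 17/4
g(BBBBBRRR) = { 0; 1; 2; 3; 4 | 17/4; 9/2; 5 } = 33/8
g(BBBBBRRRB) = { 0; 1; 2; 3; 4; 33/8 | 17/4; 9/2; 5 } = 67/16
g(BBBBBRRRBR) = { 0; 1; 2; 3; 4; 33/8 | 67/16; 17/4; 9/2; 5 } = 133/32
g(BBBBBRRRBRR) = { 0; 1; 2; 3; 4; 33/8 | 133/32; 67/16; 17/4; 9/2; 5 } = 265/64
g(BBBBBRRRBRRB) = { 0; 1; 2; 3; 4; 33/8; 265/64 | 133/32; 67/16; 17/4; 9/2; 5 } = 531/128
g(BBBBBRRRBRRBB) = { 0; 1; 2; 3; 4; 33/8; 265/64; 531/128 | 133/32; 67/16; 17/4; 9/2; 5 } = 1063/256
g(BBBBBRRRBRRBBB) = { 0; 1; 2; 3; 4; 33/8; 265/64; 531/128; 1063/256 | 133/32; 67/16; 17/4; 9/2; 5 } = 2127/512
g(BBBBBRRRBRRBBBR) = { 0; 1; 2; 3; 4; 33/8; 265/64; 531/128; 1063/256 | 2127/512; 133/32; 67/16; 17/4; 9/2; 5 } = 4253/1024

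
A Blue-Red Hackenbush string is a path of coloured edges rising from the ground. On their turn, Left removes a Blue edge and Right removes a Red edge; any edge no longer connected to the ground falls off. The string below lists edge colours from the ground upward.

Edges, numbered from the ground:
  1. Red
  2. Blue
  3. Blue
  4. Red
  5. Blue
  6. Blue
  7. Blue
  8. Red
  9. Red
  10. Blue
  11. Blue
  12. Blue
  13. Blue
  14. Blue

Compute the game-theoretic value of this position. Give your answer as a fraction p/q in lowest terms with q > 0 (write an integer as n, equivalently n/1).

Build value(s[:k]) for k = 1..14, string s = Red Blue Blue Red Blue Blue Blue Red Red Blue Blue Blue Blue Blue.
R: Left { (no moves) }, Right { 0 } so simplest -1
RB: Left { -1 }, Right { 0 } so simplest -1/2
RBB: Left { -1 -1/2 }, Right { 0 } so simplest -1/4
RBBR: Left { -1 -1/2 }, Right { -1/4 0 } so simplest -3/8
RBBRB: Left { -1 -1/2 -3/8 }, Right { -1/4 0 } so simplest -5/16
RBBRBB: Left { -1 -1/2 -3/8 -5/16 }, Right { -1/4 0 } so simplest -9/32
RBBRBBB: Left { -1 -1/2 -3/8 -5/16 -9/32 }, Right { -1/4 0 } so simplest -17/64
RBBRBBBR: Left { -1 -1/2 -3/8 -5/16 -9/32 }, Right { -17/64 -1/4 0 } so simplest -35/128
RBBRBBBRR: Left { -1 -1/2 -3/8 -5/16 -9/32 }, Right { -35/128 -17/64 -1/4 0 } so simplest -71/256
RBBRBBBRRB: Left { -1 -1/2 -3/8 -5/16 -9/32 -71/256 }, Right { -35/128 -17/64 -1/4 0 } so simplest -141/512
RBBRBBBRRBB: Left { -1 -1/2 -3/8 -5/16 -9/32 -71/256 -141/512 }, Right { -35/128 -17/64 -1/4 0 } so simplest -281/1024
RBBRBBBRRBBB: Left { -1 -1/2 -3/8 -5/16 -9/32 -71/256 -141/512 -281/1024 }, Right { -35/128 -17/64 -1/4 0 } so simplest -561/2048
RBBRBBBRRBBBB: Left { -1 -1/2 -3/8 -5/16 -9/32 -71/256 -141/512 -281/1024 -561/2048 }, Right { -35/128 -17/64 -1/4 0 } so simplest -1121/4096
RBBRBBBRRBBBBB: Left { -1 -1/2 -3/8 -5/16 -9/32 -71/256 -141/512 -281/1024 -561/2048 -1121/4096 }, Right { -35/128 -17/64 -1/4 0 } so simplest -2241/8192

-2241/8192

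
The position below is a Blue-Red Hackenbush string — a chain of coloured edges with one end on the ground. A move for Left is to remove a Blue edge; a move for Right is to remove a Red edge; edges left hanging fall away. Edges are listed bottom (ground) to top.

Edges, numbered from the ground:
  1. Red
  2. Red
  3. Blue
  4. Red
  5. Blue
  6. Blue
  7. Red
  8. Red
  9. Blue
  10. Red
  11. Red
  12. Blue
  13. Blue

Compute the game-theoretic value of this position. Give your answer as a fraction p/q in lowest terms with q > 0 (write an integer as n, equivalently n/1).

-3289/2048

edge 1 of 13 (Red): { (no moves) | 0 } → -1
edge 2 of 13 (Red): { (no moves) | -1,0 } → -2
edge 3 of 13 (Blue): { -2 | -1,0 } → -3/2
edge 4 of 13 (Red): { -2 | -3/2,-1,0 } → -7/4
edge 5 of 13 (Blue): { -2,-7/4 | -3/2,-1,0 } → -13/8
edge 6 of 13 (Blue): { -2,-7/4,-13/8 | -3/2,-1,0 } → -25/16
edge 7 of 13 (Red): { -2,-7/4,-13/8 | -25/16,-3/2,-1,0 } → -51/32
edge 8 of 13 (Red): { -2,-7/4,-13/8 | -51/32,-25/16,-3/2,-1,0 } → -103/64
edge 9 of 13 (Blue): { -2,-7/4,-13/8,-103/64 | -51/32,-25/16,-3/2,-1,0 } → -205/128
edge 10 of 13 (Red): { -2,-7/4,-13/8,-103/64 | -205/128,-51/32,-25/16,-3/2,-1,0 } → -411/256
edge 11 of 13 (Red): { -2,-7/4,-13/8,-103/64 | -411/256,-205/128,-51/32,-25/16,-3/2,-1,0 } → -823/512
edge 12 of 13 (Blue): { -2,-7/4,-13/8,-103/64,-823/512 | -411/256,-205/128,-51/32,-25/16,-3/2,-1,0 } → -1645/1024
edge 13 of 13 (Blue): { -2,-7/4,-13/8,-103/64,-823/512,-1645/1024 | -411/256,-205/128,-51/32,-25/16,-3/2,-1,0 } → -3289/2048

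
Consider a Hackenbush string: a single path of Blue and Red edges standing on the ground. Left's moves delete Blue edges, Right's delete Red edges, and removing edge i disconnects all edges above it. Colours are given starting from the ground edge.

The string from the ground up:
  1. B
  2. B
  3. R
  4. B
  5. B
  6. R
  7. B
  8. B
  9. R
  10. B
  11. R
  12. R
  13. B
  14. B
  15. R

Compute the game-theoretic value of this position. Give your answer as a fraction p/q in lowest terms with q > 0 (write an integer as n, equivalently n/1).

15181/8192

Prefix values for B B R B B R B B R B R R B B R via {L|R} + simplicity:
val_1 [B]  L=[0]  R=[none]  ⇒ 1
val_2 [BB]  L=[0; 1]  R=[none]  ⇒ 2
val_3 [BBR]  L=[0; 1]  R=[2]  ⇒ 3/2
val_4 [BBRB]  L=[0; 1; 3/2]  R=[2]  ⇒ 7/4
val_5 [BBRBB]  L=[0; 1; 3/2; 7/4]  R=[2]  ⇒ 15/8
val_6 [BBRBBR]  L=[0; 1; 3/2; 7/4]  R=[15/8; 2]  ⇒ 29/16
val_7 [BBRBBRB]  L=[0; 1; 3/2; 7/4; 29/16]  R=[15/8; 2]  ⇒ 59/32
val_8 [BBRBBRBB]  L=[0; 1; 3/2; 7/4; 29/16; 59/32]  R=[15/8; 2]  ⇒ 119/64
val_9 [BBRBBRBBR]  L=[0; 1; 3/2; 7/4; 29/16; 59/32]  R=[119/64; 15/8; 2]  ⇒ 237/128
val_10 [BBRBBRBBRB]  L=[0; 1; 3/2; 7/4; 29/16; 59/32; 237/128]  R=[119/64; 15/8; 2]  ⇒ 475/256
val_11 [BBRBBRBBRBR]  L=[0; 1; 3/2; 7/4; 29/16; 59/32; 237/128]  R=[475/256; 119/64; 15/8; 2]  ⇒ 949/512
val_12 [BBRBBRBBRBRR]  L=[0; 1; 3/2; 7/4; 29/16; 59/32; 237/128]  R=[949/512; 475/256; 119/64; 15/8; 2]  ⇒ 1897/1024
val_13 [BBRBBRBBRBRRB]  L=[0; 1; 3/2; 7/4; 29/16; 59/32; 237/128; 1897/1024]  R=[949/512; 475/256; 119/64; 15/8; 2]  ⇒ 3795/2048
val_14 [BBRBBRBBRBRRBB]  L=[0; 1; 3/2; 7/4; 29/16; 59/32; 237/128; 1897/1024; 3795/2048]  R=[949/512; 475/256; 119/64; 15/8; 2]  ⇒ 7591/4096
val_15 [BBRBBRBBRBRRBBR]  L=[0; 1; 3/2; 7/4; 29/16; 59/32; 237/128; 1897/1024; 3795/2048]  R=[7591/4096; 949/512; 475/256; 119/64; 15/8; 2]  ⇒ 15181/8192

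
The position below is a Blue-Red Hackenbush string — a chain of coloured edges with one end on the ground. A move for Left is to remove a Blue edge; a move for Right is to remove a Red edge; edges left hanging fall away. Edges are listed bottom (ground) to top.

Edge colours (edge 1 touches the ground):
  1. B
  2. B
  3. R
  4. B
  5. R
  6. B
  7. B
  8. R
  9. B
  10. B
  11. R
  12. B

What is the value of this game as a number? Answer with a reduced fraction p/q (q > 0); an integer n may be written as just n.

1755/1024

Prefix values for B B R B R B B R B B R B via {L|R} + simplicity:
step 1: add B to get B; options L={ 0 } R={ none } so 1
step 2: add B to get BB; options L={ 0; 1 } R={ none } so 2
step 3: add R to get BBR; options L={ 0; 1 } R={ 2 } so 3/2
step 4: add B to get BBRB; options L={ 0; 1; 3/2 } R={ 2 } so 7/4
step 5: add R to get BBRBR; options L={ 0; 1; 3/2 } R={ 7/4; 2 } so 13/8
step 6: add B to get BBRBRB; options L={ 0; 1; 3/2; 13/8 } R={ 7/4; 2 } so 27/16
step 7: add B to get BBRBRBB; options L={ 0; 1; 3/2; 13/8; 27/16 } R={ 7/4; 2 } so 55/32
step 8: add R to get BBRBRBBR; options L={ 0; 1; 3/2; 13/8; 27/16 } R={ 55/32; 7/4; 2 } so 109/64
step 9: add B to get BBRBRBBRB; options L={ 0; 1; 3/2; 13/8; 27/16; 109/64 } R={ 55/32; 7/4; 2 } so 219/128
step 10: add B to get BBRBRBBRBB; options L={ 0; 1; 3/2; 13/8; 27/16; 109/64; 219/128 } R={ 55/32; 7/4; 2 } so 439/256
step 11: add R to get BBRBRBBRBBR; options L={ 0; 1; 3/2; 13/8; 27/16; 109/64; 219/128 } R={ 439/256; 55/32; 7/4; 2 } so 877/512
step 12: add B to get BBRBRBBRBBRB; options L={ 0; 1; 3/2; 13/8; 27/16; 109/64; 219/128; 877/512 } R={ 439/256; 55/32; 7/4; 2 } so 1755/1024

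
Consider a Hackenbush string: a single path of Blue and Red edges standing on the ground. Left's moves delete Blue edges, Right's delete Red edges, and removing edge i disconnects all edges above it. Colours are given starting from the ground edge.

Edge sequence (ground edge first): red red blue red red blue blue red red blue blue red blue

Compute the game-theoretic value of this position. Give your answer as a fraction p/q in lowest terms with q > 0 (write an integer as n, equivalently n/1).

-3685/2048

Build v(s[:k]) for k = 1..13, string s = red red blue red red blue blue red red blue blue red blue.
v(r) = { — | 0 } — -1
v(rr) = { — | -1; 0 } — -2
v(rrb) = { -2 | -1; 0 } — -3/2
v(rrbr) = { -2 | -3/2; -1; 0 } — -7/4
v(rrbrr) = { -2 | -7/4; -3/2; -1; 0 } — -15/8
v(rrbrrb) = { -2; -15/8 | -7/4; -3/2; -1; 0 } — -29/16
v(rrbrrbb) = { -2; -15/8; -29/16 | -7/4; -3/2; -1; 0 } — -57/32
v(rrbrrbbr) = { -2; -15/8; -29/16 | -57/32; -7/4; -3/2; -1; 0 } — -115/64
v(rrbrrbbrr) = { -2; -15/8; -29/16 | -115/64; -57/32; -7/4; -3/2; -1; 0 } — -231/128
v(rrbrrbbrrb) = { -2; -15/8; -29/16; -231/128 | -115/64; -57/32; -7/4; -3/2; -1; 0 } — -461/256
v(rrbrrbbrrbb) = { -2; -15/8; -29/16; -231/128; -461/256 | -115/64; -57/32; -7/4; -3/2; -1; 0 } — -921/512
v(rrbrrbbrrbbr) = { -2; -15/8; -29/16; -231/128; -461/256 | -921/512; -115/64; -57/32; -7/4; -3/2; -1; 0 } — -1843/1024
v(rrbrrbbrrbbrb) = { -2; -15/8; -29/16; -231/128; -461/256; -1843/1024 | -921/512; -115/64; -57/32; -7/4; -3/2; -1; 0 } — -3685/2048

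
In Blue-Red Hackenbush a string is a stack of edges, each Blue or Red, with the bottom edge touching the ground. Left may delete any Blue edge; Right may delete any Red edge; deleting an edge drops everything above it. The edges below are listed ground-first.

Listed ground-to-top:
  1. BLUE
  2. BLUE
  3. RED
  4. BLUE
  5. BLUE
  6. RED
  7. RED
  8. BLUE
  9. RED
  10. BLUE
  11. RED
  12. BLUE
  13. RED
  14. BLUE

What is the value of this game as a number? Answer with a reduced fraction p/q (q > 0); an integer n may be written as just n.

Build val(s[:k]) for k = 1..14, string s = BLUE BLUE RED BLUE BLUE RED RED BLUE RED BLUE RED BLUE RED BLUE.
1 of 14 · B · max L 0 · min R +∞ → 1
2 of 14 · BB · max L 1 · min R +∞ → 2
3 of 14 · BBR · max L 1 · min R 2 → 3/2
4 of 14 · BBRB · max L 3/2 · min R 2 → 7/4
5 of 14 · BBRBB · max L 7/4 · min R 2 → 15/8
6 of 14 · BBRBBR · max L 7/4 · min R 15/8 → 29/16
7 of 14 · BBRBBRR · max L 7/4 · min R 29/16 → 57/32
8 of 14 · BBRBBRRB · max L 57/32 · min R 29/16 → 115/64
9 of 14 · BBRBBRRBR · max L 57/32 · min R 115/64 → 229/128
10 of 14 · BBRBBRRBRB · max L 229/128 · min R 115/64 → 459/256
11 of 14 · BBRBBRRBRBR · max L 229/128 · min R 459/256 → 917/512
12 of 14 · BBRBBRRBRBRB · max L 917/512 · min R 459/256 → 1835/1024
13 of 14 · BBRBBRRBRBRBR · max L 917/512 · min R 1835/1024 → 3669/2048
14 of 14 · BBRBBRRBRBRBRB · max L 3669/2048 · min R 1835/1024 → 7339/4096

7339/4096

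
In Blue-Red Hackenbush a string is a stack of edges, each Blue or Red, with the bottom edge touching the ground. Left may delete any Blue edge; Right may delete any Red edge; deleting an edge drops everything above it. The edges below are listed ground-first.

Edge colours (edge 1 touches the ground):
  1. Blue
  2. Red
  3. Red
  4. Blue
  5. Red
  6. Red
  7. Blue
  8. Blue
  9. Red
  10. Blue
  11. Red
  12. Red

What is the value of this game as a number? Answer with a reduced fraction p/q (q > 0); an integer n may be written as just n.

step 1: add Blue to get B; options L={ 0 } R={  } -> 1
step 2: add Red to get BR; options L={ 0 } R={ 1 } -> 1/2
step 3: add Red to get BRR; options L={ 0 } R={ 1/2; 1 } -> 1/4
step 4: add Blue to get BRRB; options L={ 0; 1/4 } R={ 1/2; 1 } -> 3/8
step 5: add Red to get BRRBR; options L={ 0; 1/4 } R={ 3/8; 1/2; 1 } -> 5/16
step 6: add Red to get BRRBRR; options L={ 0; 1/4 } R={ 5/16; 3/8; 1/2; 1 } -> 9/32
step 7: add Blue to get BRRBRRB; options L={ 0; 1/4; 9/32 } R={ 5/16; 3/8; 1/2; 1 } -> 19/64
step 8: add Blue to get BRRBRRBB; options L={ 0; 1/4; 9/32; 19/64 } R={ 5/16; 3/8; 1/2; 1 } -> 39/128
step 9: add Red to get BRRBRRBBR; options L={ 0; 1/4; 9/32; 19/64 } R={ 39/128; 5/16; 3/8; 1/2; 1 } -> 77/256
step 10: add Blue to get BRRBRRBBRB; options L={ 0; 1/4; 9/32; 19/64; 77/256 } R={ 39/128; 5/16; 3/8; 1/2; 1 } -> 155/512
step 11: add Red to get BRRBRRBBRBR; options L={ 0; 1/4; 9/32; 19/64; 77/256 } R={ 155/512; 39/128; 5/16; 3/8; 1/2; 1 } -> 309/1024
step 12: add Red to get BRRBRRBBRBRR; options L={ 0; 1/4; 9/32; 19/64; 77/256 } R={ 309/1024; 155/512; 39/128; 5/16; 3/8; 1/2; 1 } -> 617/2048

617/2048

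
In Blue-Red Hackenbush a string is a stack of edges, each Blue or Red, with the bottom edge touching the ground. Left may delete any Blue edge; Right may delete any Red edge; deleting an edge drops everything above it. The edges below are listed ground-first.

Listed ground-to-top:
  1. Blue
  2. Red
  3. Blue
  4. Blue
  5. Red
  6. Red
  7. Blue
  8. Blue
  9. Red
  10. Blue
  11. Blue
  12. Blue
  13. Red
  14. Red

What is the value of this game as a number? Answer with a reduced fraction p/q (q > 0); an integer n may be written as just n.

6585/8192

Build g(s[:k]) for k = 1..14, string s = Blue Red Blue Blue Red Red Blue Blue Red Blue Blue Blue Red Red.
edge 1 of 14 (Blue): { 0 | ∅ } ⇒ 1
edge 2 of 14 (Red): { 0 | 1 } ⇒ 1/2
edge 3 of 14 (Blue): { 0, 1/2 | 1 } ⇒ 3/4
edge 4 of 14 (Blue): { 0, 1/2, 3/4 | 1 } ⇒ 7/8
edge 5 of 14 (Red): { 0, 1/2, 3/4 | 7/8, 1 } ⇒ 13/16
edge 6 of 14 (Red): { 0, 1/2, 3/4 | 13/16, 7/8, 1 } ⇒ 25/32
edge 7 of 14 (Blue): { 0, 1/2, 3/4, 25/32 | 13/16, 7/8, 1 } ⇒ 51/64
edge 8 of 14 (Blue): { 0, 1/2, 3/4, 25/32, 51/64 | 13/16, 7/8, 1 } ⇒ 103/128
edge 9 of 14 (Red): { 0, 1/2, 3/4, 25/32, 51/64 | 103/128, 13/16, 7/8, 1 } ⇒ 205/256
edge 10 of 14 (Blue): { 0, 1/2, 3/4, 25/32, 51/64, 205/256 | 103/128, 13/16, 7/8, 1 } ⇒ 411/512
edge 11 of 14 (Blue): { 0, 1/2, 3/4, 25/32, 51/64, 205/256, 411/512 | 103/128, 13/16, 7/8, 1 } ⇒ 823/1024
edge 12 of 14 (Blue): { 0, 1/2, 3/4, 25/32, 51/64, 205/256, 411/512, 823/1024 | 103/128, 13/16, 7/8, 1 } ⇒ 1647/2048
edge 13 of 14 (Red): { 0, 1/2, 3/4, 25/32, 51/64, 205/256, 411/512, 823/1024 | 1647/2048, 103/128, 13/16, 7/8, 1 } ⇒ 3293/4096
edge 14 of 14 (Red): { 0, 1/2, 3/4, 25/32, 51/64, 205/256, 411/512, 823/1024 | 3293/4096, 1647/2048, 103/128, 13/16, 7/8, 1 } ⇒ 6585/8192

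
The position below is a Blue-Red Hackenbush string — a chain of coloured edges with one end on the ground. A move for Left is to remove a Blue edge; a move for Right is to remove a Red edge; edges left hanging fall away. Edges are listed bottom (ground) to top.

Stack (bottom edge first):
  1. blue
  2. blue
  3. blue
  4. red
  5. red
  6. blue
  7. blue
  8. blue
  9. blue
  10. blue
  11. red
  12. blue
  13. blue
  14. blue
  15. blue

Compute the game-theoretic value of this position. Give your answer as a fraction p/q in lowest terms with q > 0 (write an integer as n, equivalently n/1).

b: Left { 0 }, Right { — } => simplest 1
bb: Left { 0, 1 }, Right { — } => simplest 2
bbb: Left { 0, 1, 2 }, Right { — } => simplest 3
bbbr: Left { 0, 1, 2 }, Right { 3 } => simplest 5/2
bbbrr: Left { 0, 1, 2 }, Right { 5/2, 3 } => simplest 9/4
bbbrrb: Left { 0, 1, 2, 9/4 }, Right { 5/2, 3 } => simplest 19/8
bbbrrbb: Left { 0, 1, 2, 9/4, 19/8 }, Right { 5/2, 3 } => simplest 39/16
bbbrrbbb: Left { 0, 1, 2, 9/4, 19/8, 39/16 }, Right { 5/2, 3 } => simplest 79/32
bbbrrbbbb: Left { 0, 1, 2, 9/4, 19/8, 39/16, 79/32 }, Right { 5/2, 3 } => simplest 159/64
bbbrrbbbbb: Left { 0, 1, 2, 9/4, 19/8, 39/16, 79/32, 159/64 }, Right { 5/2, 3 } => simplest 319/128
bbbrrbbbbbr: Left { 0, 1, 2, 9/4, 19/8, 39/16, 79/32, 159/64 }, Right { 319/128, 5/2, 3 } => simplest 637/256
bbbrrbbbbbrb: Left { 0, 1, 2, 9/4, 19/8, 39/16, 79/32, 159/64, 637/256 }, Right { 319/128, 5/2, 3 } => simplest 1275/512
bbbrrbbbbbrbb: Left { 0, 1, 2, 9/4, 19/8, 39/16, 79/32, 159/64, 637/256, 1275/512 }, Right { 319/128, 5/2, 3 } => simplest 2551/1024
bbbrrbbbbbrbbb: Left { 0, 1, 2, 9/4, 19/8, 39/16, 79/32, 159/64, 637/256, 1275/512, 2551/1024 }, Right { 319/128, 5/2, 3 } => simplest 5103/2048
bbbrrbbbbbrbbbb: Left { 0, 1, 2, 9/4, 19/8, 39/16, 79/32, 159/64, 637/256, 1275/512, 2551/1024, 5103/2048 }, Right { 319/128, 5/2, 3 } => simplest 10207/4096

10207/4096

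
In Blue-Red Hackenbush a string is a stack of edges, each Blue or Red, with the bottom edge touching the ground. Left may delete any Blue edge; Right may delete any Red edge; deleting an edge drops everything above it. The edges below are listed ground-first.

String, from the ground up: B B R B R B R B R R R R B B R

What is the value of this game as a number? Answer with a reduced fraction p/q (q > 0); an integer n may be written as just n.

13581/8192

B: Left { 0 }, Right { (no moves) } → simplest 1
BB: Left { 0, 1 }, Right { (no moves) } → simplest 2
BBR: Left { 0, 1 }, Right { 2 } → simplest 3/2
BBRB: Left { 0, 1, 3/2 }, Right { 2 } → simplest 7/4
BBRBR: Left { 0, 1, 3/2 }, Right { 7/4, 2 } → simplest 13/8
BBRBRB: Left { 0, 1, 3/2, 13/8 }, Right { 7/4, 2 } → simplest 27/16
BBRBRBR: Left { 0, 1, 3/2, 13/8 }, Right { 27/16, 7/4, 2 } → simplest 53/32
BBRBRBRB: Left { 0, 1, 3/2, 13/8, 53/32 }, Right { 27/16, 7/4, 2 } → simplest 107/64
BBRBRBRBR: Left { 0, 1, 3/2, 13/8, 53/32 }, Right { 107/64, 27/16, 7/4, 2 } → simplest 213/128
BBRBRBRBRR: Left { 0, 1, 3/2, 13/8, 53/32 }, Right { 213/128, 107/64, 27/16, 7/4, 2 } → simplest 425/256
BBRBRBRBRRR: Left { 0, 1, 3/2, 13/8, 53/32 }, Right { 425/256, 213/128, 107/64, 27/16, 7/4, 2 } → simplest 849/512
BBRBRBRBRRRR: Left { 0, 1, 3/2, 13/8, 53/32 }, Right { 849/512, 425/256, 213/128, 107/64, 27/16, 7/4, 2 } → simplest 1697/1024
BBRBRBRBRRRRB: Left { 0, 1, 3/2, 13/8, 53/32, 1697/1024 }, Right { 849/512, 425/256, 213/128, 107/64, 27/16, 7/4, 2 } → simplest 3395/2048
BBRBRBRBRRRRBB: Left { 0, 1, 3/2, 13/8, 53/32, 1697/1024, 3395/2048 }, Right { 849/512, 425/256, 213/128, 107/64, 27/16, 7/4, 2 } → simplest 6791/4096
BBRBRBRBRRRRBBR: Left { 0, 1, 3/2, 13/8, 53/32, 1697/1024, 3395/2048 }, Right { 6791/4096, 849/512, 425/256, 213/128, 107/64, 27/16, 7/4, 2 } → simplest 13581/8192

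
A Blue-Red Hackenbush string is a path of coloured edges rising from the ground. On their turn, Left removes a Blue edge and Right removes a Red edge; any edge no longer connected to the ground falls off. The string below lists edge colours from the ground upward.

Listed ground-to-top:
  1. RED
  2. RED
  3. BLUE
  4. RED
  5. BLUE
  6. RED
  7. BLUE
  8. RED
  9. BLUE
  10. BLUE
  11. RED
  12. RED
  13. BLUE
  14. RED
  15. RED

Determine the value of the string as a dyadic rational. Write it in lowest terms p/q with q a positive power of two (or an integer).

Build v(s[:k]) for k = 1..15, string s = RED RED BLUE RED BLUE RED BLUE RED BLUE BLUE RED RED BLUE RED RED.
v_1 [R]  L=[—]  R=[0]  => -1
v_2 [RR]  L=[—]  R=[-1, 0]  => -2
v_3 [RRB]  L=[-2]  R=[-1, 0]  => -3/2
v_4 [RRBR]  L=[-2]  R=[-3/2, -1, 0]  => -7/4
v_5 [RRBRB]  L=[-2, -7/4]  R=[-3/2, -1, 0]  => -13/8
v_6 [RRBRBR]  L=[-2, -7/4]  R=[-13/8, -3/2, -1, 0]  => -27/16
v_7 [RRBRBRB]  L=[-2, -7/4, -27/16]  R=[-13/8, -3/2, -1, 0]  => -53/32
v_8 [RRBRBRBR]  L=[-2, -7/4, -27/16]  R=[-53/32, -13/8, -3/2, -1, 0]  => -107/64
v_9 [RRBRBRBRB]  L=[-2, -7/4, -27/16, -107/64]  R=[-53/32, -13/8, -3/2, -1, 0]  => -213/128
v_10 [RRBRBRBRBB]  L=[-2, -7/4, -27/16, -107/64, -213/128]  R=[-53/32, -13/8, -3/2, -1, 0]  => -425/256
v_11 [RRBRBRBRBBR]  L=[-2, -7/4, -27/16, -107/64, -213/128]  R=[-425/256, -53/32, -13/8, -3/2, -1, 0]  => -851/512
v_12 [RRBRBRBRBBRR]  L=[-2, -7/4, -27/16, -107/64, -213/128]  R=[-851/512, -425/256, -53/32, -13/8, -3/2, -1, 0]  => -1703/1024
v_13 [RRBRBRBRBBRRB]  L=[-2, -7/4, -27/16, -107/64, -213/128, -1703/1024]  R=[-851/512, -425/256, -53/32, -13/8, -3/2, -1, 0]  => -3405/2048
v_14 [RRBRBRBRBBRRBR]  L=[-2, -7/4, -27/16, -107/64, -213/128, -1703/1024]  R=[-3405/2048, -851/512, -425/256, -53/32, -13/8, -3/2, -1, 0]  => -6811/4096
v_15 [RRBRBRBRBBRRBRR]  L=[-2, -7/4, -27/16, -107/64, -213/128, -1703/1024]  R=[-6811/4096, -3405/2048, -851/512, -425/256, -53/32, -13/8, -3/2, -1, 0]  => -13623/8192

-13623/8192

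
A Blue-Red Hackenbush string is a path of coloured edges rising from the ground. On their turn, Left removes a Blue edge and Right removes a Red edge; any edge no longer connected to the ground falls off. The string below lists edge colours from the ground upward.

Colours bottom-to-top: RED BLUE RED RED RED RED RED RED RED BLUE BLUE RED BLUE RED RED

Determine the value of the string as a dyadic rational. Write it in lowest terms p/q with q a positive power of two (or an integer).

-16279/16384

step 1: add RED to get R; options L={ · } R={ 0 } = -1
step 2: add BLUE to get RB; options L={ -1 } R={ 0 } = -1/2
step 3: add RED to get RBR; options L={ -1 } R={ -1/2 0 } = -3/4
step 4: add RED to get RBRR; options L={ -1 } R={ -3/4 -1/2 0 } = -7/8
step 5: add RED to get RBRRR; options L={ -1 } R={ -7/8 -3/4 -1/2 0 } = -15/16
step 6: add RED to get RBRRRR; options L={ -1 } R={ -15/16 -7/8 -3/4 -1/2 0 } = -31/32
step 7: add RED to get RBRRRRR; options L={ -1 } R={ -31/32 -15/16 -7/8 -3/4 -1/2 0 } = -63/64
step 8: add RED to get RBRRRRRR; options L={ -1 } R={ -63/64 -31/32 -15/16 -7/8 -3/4 -1/2 0 } = -127/128
step 9: add RED to get RBRRRRRRR; options L={ -1 } R={ -127/128 -63/64 -31/32 -15/16 -7/8 -3/4 -1/2 0 } = -255/256
step 10: add BLUE to get RBRRRRRRRB; options L={ -1 -255/256 } R={ -127/128 -63/64 -31/32 -15/16 -7/8 -3/4 -1/2 0 } = -509/512
step 11: add BLUE to get RBRRRRRRRBB; options L={ -1 -255/256 -509/512 } R={ -127/128 -63/64 -31/32 -15/16 -7/8 -3/4 -1/2 0 } = -1017/1024
step 12: add RED to get RBRRRRRRRBBR; options L={ -1 -255/256 -509/512 } R={ -1017/1024 -127/128 -63/64 -31/32 -15/16 -7/8 -3/4 -1/2 0 } = -2035/2048
step 13: add BLUE to get RBRRRRRRRBBRB; options L={ -1 -255/256 -509/512 -2035/2048 } R={ -1017/1024 -127/128 -63/64 -31/32 -15/16 -7/8 -3/4 -1/2 0 } = -4069/4096
step 14: add RED to get RBRRRRRRRBBRBR; options L={ -1 -255/256 -509/512 -2035/2048 } R={ -4069/4096 -1017/1024 -127/128 -63/64 -31/32 -15/16 -7/8 -3/4 -1/2 0 } = -8139/8192
step 15: add RED to get RBRRRRRRRBBRBRR; options L={ -1 -255/256 -509/512 -2035/2048 } R={ -8139/8192 -4069/4096 -1017/1024 -127/128 -63/64 -31/32 -15/16 -7/8 -3/4 -1/2 0 } = -16279/16384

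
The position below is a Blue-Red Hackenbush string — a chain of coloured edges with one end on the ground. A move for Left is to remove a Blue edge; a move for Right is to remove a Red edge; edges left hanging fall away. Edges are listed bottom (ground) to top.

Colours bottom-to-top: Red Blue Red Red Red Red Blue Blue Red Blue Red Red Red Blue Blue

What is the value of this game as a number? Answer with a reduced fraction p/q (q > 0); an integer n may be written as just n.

-15545/16384

Recurse on prefixes of the 15-edge string Red Blue Red Red Red Red Blue Blue Red Blue Red Red Red Blue Blue:
val(R) = { · | 0 } → -1
val(RB) = { -1 | 0 } → -1/2
val(RBR) = { -1 | -1/2; 0 } → -3/4
val(RBRR) = { -1 | -3/4; -1/2; 0 } → -7/8
val(RBRRR) = { -1 | -7/8; -3/4; -1/2; 0 } → -15/16
val(RBRRRR) = { -1 | -15/16; -7/8; -3/4; -1/2; 0 } → -31/32
val(RBRRRRB) = { -1; -31/32 | -15/16; -7/8; -3/4; -1/2; 0 } → -61/64
val(RBRRRRBB) = { -1; -31/32; -61/64 | -15/16; -7/8; -3/4; -1/2; 0 } → -121/128
val(RBRRRRBBR) = { -1; -31/32; -61/64 | -121/128; -15/16; -7/8; -3/4; -1/2; 0 } → -243/256
val(RBRRRRBBRB) = { -1; -31/32; -61/64; -243/256 | -121/128; -15/16; -7/8; -3/4; -1/2; 0 } → -485/512
val(RBRRRRBBRBR) = { -1; -31/32; -61/64; -243/256 | -485/512; -121/128; -15/16; -7/8; -3/4; -1/2; 0 } → -971/1024
val(RBRRRRBBRBRR) = { -1; -31/32; -61/64; -243/256 | -971/1024; -485/512; -121/128; -15/16; -7/8; -3/4; -1/2; 0 } → -1943/2048
val(RBRRRRBBRBRRR) = { -1; -31/32; -61/64; -243/256 | -1943/2048; -971/1024; -485/512; -121/128; -15/16; -7/8; -3/4; -1/2; 0 } → -3887/4096
val(RBRRRRBBRBRRRB) = { -1; -31/32; -61/64; -243/256; -3887/4096 | -1943/2048; -971/1024; -485/512; -121/128; -15/16; -7/8; -3/4; -1/2; 0 } → -7773/8192
val(RBRRRRBBRBRRRBB) = { -1; -31/32; -61/64; -243/256; -3887/4096; -7773/8192 | -1943/2048; -971/1024; -485/512; -121/128; -15/16; -7/8; -3/4; -1/2; 0 } → -15545/16384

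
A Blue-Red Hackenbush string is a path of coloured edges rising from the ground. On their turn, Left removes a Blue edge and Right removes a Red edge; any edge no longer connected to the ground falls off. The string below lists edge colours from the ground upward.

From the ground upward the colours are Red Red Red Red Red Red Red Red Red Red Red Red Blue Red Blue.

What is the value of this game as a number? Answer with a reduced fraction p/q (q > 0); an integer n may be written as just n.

-93/8

step 1: add Red to get R; options L={ none } R={ 0 } → -1
step 2: add Red to get RR; options L={ none } R={ -1; 0 } → -2
step 3: add Red to get RRR; options L={ none } R={ -2; -1; 0 } → -3
step 4: add Red to get RRRR; options L={ none } R={ -3; -2; -1; 0 } → -4
step 5: add Red to get RRRRR; options L={ none } R={ -4; -3; -2; -1; 0 } → -5
step 6: add Red to get RRRRRR; options L={ none } R={ -5; -4; -3; -2; -1; 0 } → -6
step 7: add Red to get RRRRRRR; options L={ none } R={ -6; -5; -4; -3; -2; -1; 0 } → -7
step 8: add Red to get RRRRRRRR; options L={ none } R={ -7; -6; -5; -4; -3; -2; -1; 0 } → -8
step 9: add Red to get RRRRRRRRR; options L={ none } R={ -8; -7; -6; -5; -4; -3; -2; -1; 0 } → -9
step 10: add Red to get RRRRRRRRRR; options L={ none } R={ -9; -8; -7; -6; -5; -4; -3; -2; -1; 0 } → -10
step 11: add Red to get RRRRRRRRRRR; options L={ none } R={ -10; -9; -8; -7; -6; -5; -4; -3; -2; -1; 0 } → -11
step 12: add Red to get RRRRRRRRRRRR; options L={ none } R={ -11; -10; -9; -8; -7; -6; -5; -4; -3; -2; -1; 0 } → -12
step 13: add Blue to get RRRRRRRRRRRRB; options L={ -12 } R={ -11; -10; -9; -8; -7; -6; -5; -4; -3; -2; -1; 0 } → -23/2
step 14: add Red to get RRRRRRRRRRRRBR; options L={ -12 } R={ -23/2; -11; -10; -9; -8; -7; -6; -5; -4; -3; -2; -1; 0 } → -47/4
step 15: add Blue to get RRRRRRRRRRRRBRB; options L={ -12; -47/4 } R={ -23/2; -11; -10; -9; -8; -7; -6; -5; -4; -3; -2; -1; 0 } → -93/8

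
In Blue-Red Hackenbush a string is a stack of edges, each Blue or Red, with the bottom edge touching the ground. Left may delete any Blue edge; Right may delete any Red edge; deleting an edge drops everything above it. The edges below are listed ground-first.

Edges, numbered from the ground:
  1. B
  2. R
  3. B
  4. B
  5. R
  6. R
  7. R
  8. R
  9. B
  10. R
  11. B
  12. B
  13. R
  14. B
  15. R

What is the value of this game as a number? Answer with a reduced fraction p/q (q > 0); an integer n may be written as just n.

Build v(s[:k]) for k = 1..15, string s = B R B B R R R R B R B B R B R.
B: Left { 0 }, Right {  } → simplest 1
BR: Left { 0 }, Right { 1 } → simplest 1/2
BRB: Left { 0, 1/2 }, Right { 1 } → simplest 3/4
BRBB: Left { 0, 1/2, 3/4 }, Right { 1 } → simplest 7/8
BRBBR: Left { 0, 1/2, 3/4 }, Right { 7/8, 1 } → simplest 13/16
BRBBRR: Left { 0, 1/2, 3/4 }, Right { 13/16, 7/8, 1 } → simplest 25/32
BRBBRRR: Left { 0, 1/2, 3/4 }, Right { 25/32, 13/16, 7/8, 1 } → simplest 49/64
BRBBRRRR: Left { 0, 1/2, 3/4 }, Right { 49/64, 25/32, 13/16, 7/8, 1 } → simplest 97/128
BRBBRRRRB: Left { 0, 1/2, 3/4, 97/128 }, Right { 49/64, 25/32, 13/16, 7/8, 1 } → simplest 195/256
BRBBRRRRBR: Left { 0, 1/2, 3/4, 97/128 }, Right { 195/256, 49/64, 25/32, 13/16, 7/8, 1 } → simplest 389/512
BRBBRRRRBRB: Left { 0, 1/2, 3/4, 97/128, 389/512 }, Right { 195/256, 49/64, 25/32, 13/16, 7/8, 1 } → simplest 779/1024
BRBBRRRRBRBB: Left { 0, 1/2, 3/4, 97/128, 389/512, 779/1024 }, Right { 195/256, 49/64, 25/32, 13/16, 7/8, 1 } → simplest 1559/2048
BRBBRRRRBRBBR: Left { 0, 1/2, 3/4, 97/128, 389/512, 779/1024 }, Right { 1559/2048, 195/256, 49/64, 25/32, 13/16, 7/8, 1 } → simplest 3117/4096
BRBBRRRRBRBBRB: Left { 0, 1/2, 3/4, 97/128, 389/512, 779/1024, 3117/4096 }, Right { 1559/2048, 195/256, 49/64, 25/32, 13/16, 7/8, 1 } → simplest 6235/8192
BRBBRRRRBRBBRBR: Left { 0, 1/2, 3/4, 97/128, 389/512, 779/1024, 3117/4096 }, Right { 6235/8192, 1559/2048, 195/256, 49/64, 25/32, 13/16, 7/8, 1 } → simplest 12469/16384

12469/16384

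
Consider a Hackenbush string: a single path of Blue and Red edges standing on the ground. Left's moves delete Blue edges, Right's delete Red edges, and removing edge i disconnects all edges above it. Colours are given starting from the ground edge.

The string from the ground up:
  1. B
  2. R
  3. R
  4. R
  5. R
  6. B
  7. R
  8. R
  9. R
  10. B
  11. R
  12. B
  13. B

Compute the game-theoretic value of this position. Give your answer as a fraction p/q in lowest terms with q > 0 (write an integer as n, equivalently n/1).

279/4096

B: Left { 0 }, Right { ∅ } gives simplest 1
BR: Left { 0 }, Right { 1 } gives simplest 1/2
BRR: Left { 0 }, Right { 1/2 1 } gives simplest 1/4
BRRR: Left { 0 }, Right { 1/4 1/2 1 } gives simplest 1/8
BRRRR: Left { 0 }, Right { 1/8 1/4 1/2 1 } gives simplest 1/16
BRRRRB: Left { 0 1/16 }, Right { 1/8 1/4 1/2 1 } gives simplest 3/32
BRRRRBR: Left { 0 1/16 }, Right { 3/32 1/8 1/4 1/2 1 } gives simplest 5/64
BRRRRBRR: Left { 0 1/16 }, Right { 5/64 3/32 1/8 1/4 1/2 1 } gives simplest 9/128
BRRRRBRRR: Left { 0 1/16 }, Right { 9/128 5/64 3/32 1/8 1/4 1/2 1 } gives simplest 17/256
BRRRRBRRRB: Left { 0 1/16 17/256 }, Right { 9/128 5/64 3/32 1/8 1/4 1/2 1 } gives simplest 35/512
BRRRRBRRRBR: Left { 0 1/16 17/256 }, Right { 35/512 9/128 5/64 3/32 1/8 1/4 1/2 1 } gives simplest 69/1024
BRRRRBRRRBRB: Left { 0 1/16 17/256 69/1024 }, Right { 35/512 9/128 5/64 3/32 1/8 1/4 1/2 1 } gives simplest 139/2048
BRRRRBRRRBRBB: Left { 0 1/16 17/256 69/1024 139/2048 }, Right { 35/512 9/128 5/64 3/32 1/8 1/4 1/2 1 } gives simplest 279/4096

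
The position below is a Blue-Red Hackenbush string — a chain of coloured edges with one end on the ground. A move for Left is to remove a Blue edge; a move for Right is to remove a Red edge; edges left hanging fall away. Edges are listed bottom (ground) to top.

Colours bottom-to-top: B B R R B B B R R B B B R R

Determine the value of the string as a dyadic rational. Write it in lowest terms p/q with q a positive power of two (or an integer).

Prefix values for B B R R B B B R R B B B R R via {L|R} + simplicity:
g_1 [B]  L=[0]  R=[—]  — 1
g_2 [BB]  L=[0,1]  R=[—]  — 2
g_3 [BBR]  L=[0,1]  R=[2]  — 3/2
g_4 [BBRR]  L=[0,1]  R=[3/2,2]  — 5/4
g_5 [BBRRB]  L=[0,1,5/4]  R=[3/2,2]  — 11/8
g_6 [BBRRBB]  L=[0,1,5/4,11/8]  R=[3/2,2]  — 23/16
g_7 [BBRRBBB]  L=[0,1,5/4,11/8,23/16]  R=[3/2,2]  — 47/32
g_8 [BBRRBBBR]  L=[0,1,5/4,11/8,23/16]  R=[47/32,3/2,2]  — 93/64
g_9 [BBRRBBBRR]  L=[0,1,5/4,11/8,23/16]  R=[93/64,47/32,3/2,2]  — 185/128
g_10 [BBRRBBBRRB]  L=[0,1,5/4,11/8,23/16,185/128]  R=[93/64,47/32,3/2,2]  — 371/256
g_11 [BBRRBBBRRBB]  L=[0,1,5/4,11/8,23/16,185/128,371/256]  R=[93/64,47/32,3/2,2]  — 743/512
g_12 [BBRRBBBRRBBB]  L=[0,1,5/4,11/8,23/16,185/128,371/256,743/512]  R=[93/64,47/32,3/2,2]  — 1487/1024
g_13 [BBRRBBBRRBBBR]  L=[0,1,5/4,11/8,23/16,185/128,371/256,743/512]  R=[1487/1024,93/64,47/32,3/2,2]  — 2973/2048
g_14 [BBRRBBBRRBBBRR]  L=[0,1,5/4,11/8,23/16,185/128,371/256,743/512]  R=[2973/2048,1487/1024,93/64,47/32,3/2,2]  — 5945/4096

5945/4096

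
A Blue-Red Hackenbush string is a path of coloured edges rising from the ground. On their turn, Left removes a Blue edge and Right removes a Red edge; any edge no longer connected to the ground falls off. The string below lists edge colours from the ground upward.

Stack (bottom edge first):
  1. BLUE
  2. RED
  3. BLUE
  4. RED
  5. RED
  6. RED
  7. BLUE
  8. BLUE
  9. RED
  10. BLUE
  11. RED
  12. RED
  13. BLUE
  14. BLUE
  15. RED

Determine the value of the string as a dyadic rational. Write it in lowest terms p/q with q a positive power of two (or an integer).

Build v(s[:k]) for k = 1..15, string s = BLUE RED BLUE RED RED RED BLUE BLUE RED BLUE RED RED BLUE BLUE RED.
edge 1 of 15 (BLUE): { 0 | (no moves) } -> 1
edge 2 of 15 (RED): { 0 | 1 } -> 1/2
edge 3 of 15 (BLUE): { 0, 1/2 | 1 } -> 3/4
edge 4 of 15 (RED): { 0, 1/2 | 3/4, 1 } -> 5/8
edge 5 of 15 (RED): { 0, 1/2 | 5/8, 3/4, 1 } -> 9/16
edge 6 of 15 (RED): { 0, 1/2 | 9/16, 5/8, 3/4, 1 } -> 17/32
edge 7 of 15 (BLUE): { 0, 1/2, 17/32 | 9/16, 5/8, 3/4, 1 } -> 35/64
edge 8 of 15 (BLUE): { 0, 1/2, 17/32, 35/64 | 9/16, 5/8, 3/4, 1 } -> 71/128
edge 9 of 15 (RED): { 0, 1/2, 17/32, 35/64 | 71/128, 9/16, 5/8, 3/4, 1 } -> 141/256
edge 10 of 15 (BLUE): { 0, 1/2, 17/32, 35/64, 141/256 | 71/128, 9/16, 5/8, 3/4, 1 } -> 283/512
edge 11 of 15 (RED): { 0, 1/2, 17/32, 35/64, 141/256 | 283/512, 71/128, 9/16, 5/8, 3/4, 1 } -> 565/1024
edge 12 of 15 (RED): { 0, 1/2, 17/32, 35/64, 141/256 | 565/1024, 283/512, 71/128, 9/16, 5/8, 3/4, 1 } -> 1129/2048
edge 13 of 15 (BLUE): { 0, 1/2, 17/32, 35/64, 141/256, 1129/2048 | 565/1024, 283/512, 71/128, 9/16, 5/8, 3/4, 1 } -> 2259/4096
edge 14 of 15 (BLUE): { 0, 1/2, 17/32, 35/64, 141/256, 1129/2048, 2259/4096 | 565/1024, 283/512, 71/128, 9/16, 5/8, 3/4, 1 } -> 4519/8192
edge 15 of 15 (RED): { 0, 1/2, 17/32, 35/64, 141/256, 1129/2048, 2259/4096 | 4519/8192, 565/1024, 283/512, 71/128, 9/16, 5/8, 3/4, 1 } -> 9037/16384

9037/16384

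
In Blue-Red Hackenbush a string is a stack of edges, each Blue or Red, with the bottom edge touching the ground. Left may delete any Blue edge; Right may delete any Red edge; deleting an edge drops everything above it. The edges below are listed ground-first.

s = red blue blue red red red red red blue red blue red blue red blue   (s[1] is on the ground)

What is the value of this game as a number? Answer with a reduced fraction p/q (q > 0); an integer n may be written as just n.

edge 1 of 15 (red): {  | 0 } ⇒ -1
edge 2 of 15 (blue): { -1 | 0 } ⇒ -1/2
edge 3 of 15 (blue): { -1; -1/2 | 0 } ⇒ -1/4
edge 4 of 15 (red): { -1; -1/2 | -1/4; 0 } ⇒ -3/8
edge 5 of 15 (red): { -1; -1/2 | -3/8; -1/4; 0 } ⇒ -7/16
edge 6 of 15 (red): { -1; -1/2 | -7/16; -3/8; -1/4; 0 } ⇒ -15/32
edge 7 of 15 (red): { -1; -1/2 | -15/32; -7/16; -3/8; -1/4; 0 } ⇒ -31/64
edge 8 of 15 (red): { -1; -1/2 | -31/64; -15/32; -7/16; -3/8; -1/4; 0 } ⇒ -63/128
edge 9 of 15 (blue): { -1; -1/2; -63/128 | -31/64; -15/32; -7/16; -3/8; -1/4; 0 } ⇒ -125/256
edge 10 of 15 (red): { -1; -1/2; -63/128 | -125/256; -31/64; -15/32; -7/16; -3/8; -1/4; 0 } ⇒ -251/512
edge 11 of 15 (blue): { -1; -1/2; -63/128; -251/512 | -125/256; -31/64; -15/32; -7/16; -3/8; -1/4; 0 } ⇒ -501/1024
edge 12 of 15 (red): { -1; -1/2; -63/128; -251/512 | -501/1024; -125/256; -31/64; -15/32; -7/16; -3/8; -1/4; 0 } ⇒ -1003/2048
edge 13 of 15 (blue): { -1; -1/2; -63/128; -251/512; -1003/2048 | -501/1024; -125/256; -31/64; -15/32; -7/16; -3/8; -1/4; 0 } ⇒ -2005/4096
edge 14 of 15 (red): { -1; -1/2; -63/128; -251/512; -1003/2048 | -2005/4096; -501/1024; -125/256; -31/64; -15/32; -7/16; -3/8; -1/4; 0 } ⇒ -4011/8192
edge 15 of 15 (blue): { -1; -1/2; -63/128; -251/512; -1003/2048; -4011/8192 | -2005/4096; -501/1024; -125/256; -31/64; -15/32; -7/16; -3/8; -1/4; 0 } ⇒ -8021/16384

-8021/16384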